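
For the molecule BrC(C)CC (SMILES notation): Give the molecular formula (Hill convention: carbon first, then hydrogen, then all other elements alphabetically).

Walk through each heavy atom and fill implicit hydrogens from standard valence (C 4, N 3, O 2, S 2, halogen 1):
  atom 1: Br (halogen, monovalent) → 0 H
  atom 2: C, bond orders sum to 3 (valence 4) → 1 H
  atom 3: C, bond orders sum to 1 (valence 4) → 3 H
  atom 4: C, bond orders sum to 2 (valence 4) → 2 H
  atom 5: C, bond orders sum to 1 (valence 4) → 3 H
Totals → C:4, H:9, Br:1.

C4H9Br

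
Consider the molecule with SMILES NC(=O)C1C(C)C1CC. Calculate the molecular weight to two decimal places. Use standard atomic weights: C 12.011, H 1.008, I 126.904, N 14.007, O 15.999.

First, the molecular formula is C7H13NO (counting implicit H from valence).
  C: 7 × 12.011 = 84.077
  H: 13 × 1.008 = 13.104
  N: 1 × 14.007 = 14.007
  O: 1 × 15.999 = 15.999
Sum: 7×12.011 + 13×1.008 + 1×14.007 + 1×15.999 = 127.187 → 127.19 g/mol.

127.19 g/mol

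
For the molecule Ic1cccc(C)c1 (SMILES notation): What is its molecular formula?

Walk through each heavy atom and fill implicit hydrogens from standard valence (C 4, N 3, O 2, S 2, halogen 1); for lowercase aromatic atoms, an aromatic c carries 1 H when it has two neighbours and 0 H with three, and aromatic n carries 0 H:
  atom 1: I (halogen, monovalent) → 0 H
  atom 2: aromatic c, 3 neighbours → 0 H
  atom 3: aromatic c, 2 neighbours → 1 H
  atom 4: aromatic c, 2 neighbours → 1 H
  atom 5: aromatic c, 2 neighbours → 1 H
  atom 6: aromatic c, 3 neighbours → 0 H
  atom 7: C, bond orders sum to 1 (valence 4) → 3 H
  atom 8: aromatic c, 2 neighbours → 1 H
Totals → C:7, H:7, I:1.
In Hill order: C7H7I.

C7H7I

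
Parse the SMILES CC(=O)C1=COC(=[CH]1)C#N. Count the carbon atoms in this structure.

7

Count every carbon token in the SMILES (each C, including those in ring-closure positions and inside branches).
Carbon count: 7.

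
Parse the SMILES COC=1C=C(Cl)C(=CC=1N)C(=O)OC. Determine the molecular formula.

Walk through each heavy atom and fill implicit hydrogens from standard valence (C 4, N 3, O 2, S 2, halogen 1):
  atom 1: C, bond orders sum to 1 (valence 4) → 3 H
  atom 2: O, bond orders sum to 2 (valence 2) → 0 H
  atom 3: C, bond orders sum to 4 (valence 4) → 0 H
  atom 4: C, bond orders sum to 3 (valence 4) → 1 H
  atom 5: C, bond orders sum to 4 (valence 4) → 0 H
  atom 6: Cl (halogen, monovalent) → 0 H
  atom 7: C, bond orders sum to 4 (valence 4) → 0 H
  atom 8: C, bond orders sum to 3 (valence 4) → 1 H
  atom 9: C, bond orders sum to 4 (valence 4) → 0 H
  atom 10: N, bond orders sum to 1 (valence 3) → 2 H
  atom 11: C, bond orders sum to 4 (valence 4) → 0 H
  atom 12: O, bond orders sum to 2 (valence 2) → 0 H
  atom 13: O, bond orders sum to 2 (valence 2) → 0 H
  atom 14: C, bond orders sum to 1 (valence 4) → 3 H
Totals → C:9, H:10, Cl:1, N:1, O:3.

C9H10ClNO3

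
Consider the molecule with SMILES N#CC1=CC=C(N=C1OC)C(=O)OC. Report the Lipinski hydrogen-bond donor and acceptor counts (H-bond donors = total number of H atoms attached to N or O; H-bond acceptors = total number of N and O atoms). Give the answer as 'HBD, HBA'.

Donors: find every N or O and count the H atoms it carries.
  atom 1 (N): bond orders sum to 3 → 0 H
  atom 7 (N): bond orders sum to 3 → 0 H
  atom 9 (O): bond orders sum to 2 → 0 H
  atom 12 (O): bond orders sum to 2 → 0 H
  atom 13 (O): bond orders sum to 2 → 0 H
Lipinski HBD = 0.
Acceptors: N atoms = 2, O atoms = 3 → HBA = 5.

0, 5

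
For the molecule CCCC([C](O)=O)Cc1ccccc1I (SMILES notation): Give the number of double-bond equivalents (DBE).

5

Molecular formula: C12H15IO2.
DoU = (2C + 2 + N − H − X) / 2, where X is the halogen count and O/S are ignored.
    = (2·12 + 2 + 0 − 15 − 1) / 2 = 10 / 2 = 5.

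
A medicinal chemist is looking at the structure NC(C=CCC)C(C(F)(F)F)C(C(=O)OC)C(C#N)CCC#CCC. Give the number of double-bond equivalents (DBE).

6

Degree of unsaturation = (number of rings) + (number of π bonds).
Ring closures in the SMILES: 0.
π bonds: 2 double bonds (each 1 DoU), 2 triple bonds (each 2 DoU) → 6 DoU from unsaturation.
Total DoU = 0 + 6 = 6.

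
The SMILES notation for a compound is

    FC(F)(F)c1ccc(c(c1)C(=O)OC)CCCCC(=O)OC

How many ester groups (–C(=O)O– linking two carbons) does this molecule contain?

2

The ester motif appears at heavy-atom positions 11, 19 in the SMILES.
Ester count: 2.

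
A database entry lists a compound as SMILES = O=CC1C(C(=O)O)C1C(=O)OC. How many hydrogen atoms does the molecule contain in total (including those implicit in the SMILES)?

8

Walk through each heavy atom and fill implicit hydrogens from standard valence (C 4, N 3, O 2, S 2, halogen 1):
  atom 1: O, bond orders sum to 2 (valence 2) → 0 H
  atom 2: C, bond orders sum to 3 (valence 4) → 1 H
  atom 3: C, bond orders sum to 3 (valence 4) → 1 H
  atom 4: C, bond orders sum to 3 (valence 4) → 1 H
  atom 5: C, bond orders sum to 4 (valence 4) → 0 H
  atom 6: O, bond orders sum to 2 (valence 2) → 0 H
  atom 7: O, bond orders sum to 1 (valence 2) → 1 H
  atom 8: C, bond orders sum to 3 (valence 4) → 1 H
  atom 9: C, bond orders sum to 4 (valence 4) → 0 H
  atom 10: O, bond orders sum to 2 (valence 2) → 0 H
  atom 11: O, bond orders sum to 2 (valence 2) → 0 H
  atom 12: C, bond orders sum to 1 (valence 4) → 3 H
Total hydrogens: 8.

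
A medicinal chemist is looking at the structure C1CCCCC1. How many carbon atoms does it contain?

6

Count every carbon token in the SMILES (each C, including those in ring-closure positions and inside branches).
Carbon count: 6.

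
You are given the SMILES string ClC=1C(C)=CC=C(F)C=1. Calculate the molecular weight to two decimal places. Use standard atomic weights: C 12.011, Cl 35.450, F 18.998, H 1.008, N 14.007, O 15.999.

144.57 g/mol

First, the molecular formula is C7H6ClF (counting implicit H from valence).
  C: 7 × 12.011 = 84.077
  Cl: 1 × 35.450 = 35.450
  F: 1 × 18.998 = 18.998
  H: 6 × 1.008 = 6.048
Sum: 7×12.011 + 1×35.450 + 1×18.998 + 6×1.008 = 144.573 → 144.57 g/mol.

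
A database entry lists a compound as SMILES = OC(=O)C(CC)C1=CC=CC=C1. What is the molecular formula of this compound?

C10H12O2

Walk through each heavy atom and fill implicit hydrogens from standard valence (C 4, N 3, O 2, S 2, halogen 1):
  atom 1: O, bond orders sum to 1 (valence 2) → 1 H
  atom 2: C, bond orders sum to 4 (valence 4) → 0 H
  atom 3: O, bond orders sum to 2 (valence 2) → 0 H
  atom 4: C, bond orders sum to 3 (valence 4) → 1 H
  atom 5: C, bond orders sum to 2 (valence 4) → 2 H
  atom 6: C, bond orders sum to 1 (valence 4) → 3 H
  atom 7: C, bond orders sum to 4 (valence 4) → 0 H
  atom 8: C, bond orders sum to 3 (valence 4) → 1 H
  atom 9: C, bond orders sum to 3 (valence 4) → 1 H
  atom 10: C, bond orders sum to 3 (valence 4) → 1 H
  atom 11: C, bond orders sum to 3 (valence 4) → 1 H
  atom 12: C, bond orders sum to 3 (valence 4) → 1 H
Totals → C:10, H:12, O:2.
In Hill order: C10H12O2.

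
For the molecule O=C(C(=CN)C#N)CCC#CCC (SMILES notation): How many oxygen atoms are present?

1

Scan the SMILES for O atoms (remember two-letter symbols like Cl and Br are single atoms).
Oxygen count: 1.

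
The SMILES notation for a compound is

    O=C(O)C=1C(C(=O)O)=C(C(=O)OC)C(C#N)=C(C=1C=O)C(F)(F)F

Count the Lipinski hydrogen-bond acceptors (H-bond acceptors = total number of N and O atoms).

N atoms: 1; O atoms: 7.
Lipinski HBA = 1 + 7 = 8.

8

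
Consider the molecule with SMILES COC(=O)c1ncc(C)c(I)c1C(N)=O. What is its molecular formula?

Walk through each heavy atom and fill implicit hydrogens from standard valence (C 4, N 3, O 2, S 2, halogen 1); for lowercase aromatic atoms, an aromatic c carries 1 H when it has two neighbours and 0 H with three, and aromatic n carries 0 H:
  atom 1: C, bond orders sum to 1 (valence 4) → 3 H
  atom 2: O, bond orders sum to 2 (valence 2) → 0 H
  atom 3: C, bond orders sum to 4 (valence 4) → 0 H
  atom 4: O, bond orders sum to 2 (valence 2) → 0 H
  atom 5: aromatic c, 3 neighbours → 0 H
  atom 6: aromatic n, 2 neighbours → 0 H
  atom 7: aromatic c, 2 neighbours → 1 H
  atom 8: aromatic c, 3 neighbours → 0 H
  atom 9: C, bond orders sum to 1 (valence 4) → 3 H
  atom 10: aromatic c, 3 neighbours → 0 H
  atom 11: I (halogen, monovalent) → 0 H
  atom 12: aromatic c, 3 neighbours → 0 H
  atom 13: C, bond orders sum to 4 (valence 4) → 0 H
  atom 14: N, bond orders sum to 1 (valence 3) → 2 H
  atom 15: O, bond orders sum to 2 (valence 2) → 0 H
Totals → C:9, H:9, I:1, N:2, O:3.
In Hill order: C9H9IN2O3.

C9H9IN2O3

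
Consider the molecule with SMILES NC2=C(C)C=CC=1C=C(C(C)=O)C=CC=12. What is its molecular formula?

C13H13NO

Walk through each heavy atom and fill implicit hydrogens from standard valence (C 4, N 3, O 2, S 2, halogen 1):
  atom 1: N, bond orders sum to 1 (valence 3) → 2 H
  atom 2: C, bond orders sum to 4 (valence 4) → 0 H
  atom 3: C, bond orders sum to 4 (valence 4) → 0 H
  atom 4: C, bond orders sum to 1 (valence 4) → 3 H
  atom 5: C, bond orders sum to 3 (valence 4) → 1 H
  atom 6: C, bond orders sum to 3 (valence 4) → 1 H
  atom 7: C, bond orders sum to 4 (valence 4) → 0 H
  atom 8: C, bond orders sum to 3 (valence 4) → 1 H
  atom 9: C, bond orders sum to 4 (valence 4) → 0 H
  atom 10: C, bond orders sum to 4 (valence 4) → 0 H
  atom 11: C, bond orders sum to 1 (valence 4) → 3 H
  atom 12: O, bond orders sum to 2 (valence 2) → 0 H
  atom 13: C, bond orders sum to 3 (valence 4) → 1 H
  atom 14: C, bond orders sum to 3 (valence 4) → 1 H
  atom 15: C, bond orders sum to 4 (valence 4) → 0 H
Totals → C:13, H:13, N:1, O:1.
In Hill order: C13H13NO.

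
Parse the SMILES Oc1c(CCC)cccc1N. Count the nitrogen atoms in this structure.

Scan the SMILES for N atoms (remember two-letter symbols like Cl and Br are single atoms).
Nitrogen count: 1.

1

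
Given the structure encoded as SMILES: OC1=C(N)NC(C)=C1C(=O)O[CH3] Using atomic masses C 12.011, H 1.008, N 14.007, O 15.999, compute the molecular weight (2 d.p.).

First, the molecular formula is C7H10N2O3 (counting implicit H from valence).
  C: 7 × 12.011 = 84.077
  H: 10 × 1.008 = 10.080
  N: 2 × 14.007 = 28.014
  O: 3 × 15.999 = 47.997
Sum: 7×12.011 + 10×1.008 + 2×14.007 + 3×15.999 = 170.168 → 170.17 g/mol.

170.17 g/mol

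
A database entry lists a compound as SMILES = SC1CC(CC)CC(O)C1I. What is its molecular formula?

Walk through each heavy atom and fill implicit hydrogens from standard valence (C 4, N 3, O 2, S 2, halogen 1):
  atom 1: S, bond orders sum to 1 (valence 2) → 1 H
  atom 2: C, bond orders sum to 3 (valence 4) → 1 H
  atom 3: C, bond orders sum to 2 (valence 4) → 2 H
  atom 4: C, bond orders sum to 3 (valence 4) → 1 H
  atom 5: C, bond orders sum to 2 (valence 4) → 2 H
  atom 6: C, bond orders sum to 1 (valence 4) → 3 H
  atom 7: C, bond orders sum to 2 (valence 4) → 2 H
  atom 8: C, bond orders sum to 3 (valence 4) → 1 H
  atom 9: O, bond orders sum to 1 (valence 2) → 1 H
  atom 10: C, bond orders sum to 3 (valence 4) → 1 H
  atom 11: I (halogen, monovalent) → 0 H
Totals → C:8, H:15, I:1, O:1, S:1.

C8H15IOS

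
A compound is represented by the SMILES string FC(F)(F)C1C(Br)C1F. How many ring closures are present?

In SMILES, each pair of matching ring-closure digits denotes one ring-closing bond; the number of such bonds equals the number of independent rings.
Ring-closure bonds here: 1.

1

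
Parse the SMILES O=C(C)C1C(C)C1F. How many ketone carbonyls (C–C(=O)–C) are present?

The ketone motif appears at heavy-atom position 2 in the SMILES.
Ketone count: 1.

1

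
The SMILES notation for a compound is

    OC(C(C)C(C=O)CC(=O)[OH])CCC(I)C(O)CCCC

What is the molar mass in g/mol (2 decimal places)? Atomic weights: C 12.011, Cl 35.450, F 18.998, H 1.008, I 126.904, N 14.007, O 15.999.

414.28 g/mol

First, the molecular formula is C15H27IO5 (counting implicit H from valence).
  C: 15 × 12.011 = 180.165
  H: 27 × 1.008 = 27.216
  I: 1 × 126.904 = 126.904
  O: 5 × 15.999 = 79.995
Sum: 15×12.011 + 27×1.008 + 1×126.904 + 5×15.999 = 414.280 → 414.28 g/mol.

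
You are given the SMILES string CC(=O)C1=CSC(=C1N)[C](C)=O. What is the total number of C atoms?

8

Count every carbon token in the SMILES (each C, including those in ring-closure positions and inside branches).
Carbon count: 8.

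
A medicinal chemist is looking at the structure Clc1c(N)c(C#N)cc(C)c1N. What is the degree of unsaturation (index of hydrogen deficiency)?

Molecular formula: C8H8ClN3.
DoU = (2C + 2 + N − H − X) / 2, where X is the halogen count and O/S are ignored.
    = (2·8 + 2 + 3 − 8 − 1) / 2 = 12 / 2 = 6.

6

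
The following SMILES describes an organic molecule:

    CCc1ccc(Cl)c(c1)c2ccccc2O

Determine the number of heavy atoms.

Every atom symbol written in the SMILES (organic subset) is one heavy atom; implicit H are not written.
Heavy atoms by element → C:14, Cl:1, O:1.
Total: 16.

16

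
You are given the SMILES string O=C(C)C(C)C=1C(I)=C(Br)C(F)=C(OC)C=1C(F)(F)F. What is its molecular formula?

Walk through each heavy atom and fill implicit hydrogens from standard valence (C 4, N 3, O 2, S 2, halogen 1):
  atom 1: O, bond orders sum to 2 (valence 2) → 0 H
  atom 2: C, bond orders sum to 4 (valence 4) → 0 H
  atom 3: C, bond orders sum to 1 (valence 4) → 3 H
  atom 4: C, bond orders sum to 3 (valence 4) → 1 H
  atom 5: C, bond orders sum to 1 (valence 4) → 3 H
  atom 6: C, bond orders sum to 4 (valence 4) → 0 H
  atom 7: C, bond orders sum to 4 (valence 4) → 0 H
  atom 8: I (halogen, monovalent) → 0 H
  atom 9: C, bond orders sum to 4 (valence 4) → 0 H
  atom 10: Br (halogen, monovalent) → 0 H
  atom 11: C, bond orders sum to 4 (valence 4) → 0 H
  atom 12: F (halogen, monovalent) → 0 H
  atom 13: C, bond orders sum to 4 (valence 4) → 0 H
  atom 14: O, bond orders sum to 2 (valence 2) → 0 H
  atom 15: C, bond orders sum to 1 (valence 4) → 3 H
  atom 16: C, bond orders sum to 4 (valence 4) → 0 H
  atom 17: C, bond orders sum to 4 (valence 4) → 0 H
  atom 18: F (halogen, monovalent) → 0 H
  atom 19: F (halogen, monovalent) → 0 H
  atom 20: F (halogen, monovalent) → 0 H
Totals → C:12, H:10, Br:1, F:4, I:1, O:2.

C12H10BrF4IO2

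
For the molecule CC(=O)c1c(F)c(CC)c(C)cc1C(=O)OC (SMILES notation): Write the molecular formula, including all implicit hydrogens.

C13H15FO3

Walk through each heavy atom and fill implicit hydrogens from standard valence (C 4, N 3, O 2, S 2, halogen 1); for lowercase aromatic atoms, an aromatic c carries 1 H when it has two neighbours and 0 H with three, and aromatic n carries 0 H:
  atom 1: C, bond orders sum to 1 (valence 4) → 3 H
  atom 2: C, bond orders sum to 4 (valence 4) → 0 H
  atom 3: O, bond orders sum to 2 (valence 2) → 0 H
  atom 4: aromatic c, 3 neighbours → 0 H
  atom 5: aromatic c, 3 neighbours → 0 H
  atom 6: F (halogen, monovalent) → 0 H
  atom 7: aromatic c, 3 neighbours → 0 H
  atom 8: C, bond orders sum to 2 (valence 4) → 2 H
  atom 9: C, bond orders sum to 1 (valence 4) → 3 H
  atom 10: aromatic c, 3 neighbours → 0 H
  atom 11: C, bond orders sum to 1 (valence 4) → 3 H
  atom 12: aromatic c, 2 neighbours → 1 H
  atom 13: aromatic c, 3 neighbours → 0 H
  atom 14: C, bond orders sum to 4 (valence 4) → 0 H
  atom 15: O, bond orders sum to 2 (valence 2) → 0 H
  atom 16: O, bond orders sum to 2 (valence 2) → 0 H
  atom 17: C, bond orders sum to 1 (valence 4) → 3 H
Totals → C:13, H:15, F:1, O:3.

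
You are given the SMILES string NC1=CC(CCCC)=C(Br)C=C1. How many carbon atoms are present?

10

Count every carbon token in the SMILES (each C, including those in ring-closure positions and inside branches).
Carbon count: 10.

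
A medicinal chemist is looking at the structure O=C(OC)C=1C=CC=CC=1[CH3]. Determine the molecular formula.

C9H10O2

Walk through each heavy atom and fill implicit hydrogens from standard valence (C 4, N 3, O 2, S 2, halogen 1):
  atom 1: O, bond orders sum to 2 (valence 2) → 0 H
  atom 2: C, bond orders sum to 4 (valence 4) → 0 H
  atom 3: O, bond orders sum to 2 (valence 2) → 0 H
  atom 4: C, bond orders sum to 1 (valence 4) → 3 H
  atom 5: C, bond orders sum to 4 (valence 4) → 0 H
  atom 6: C, bond orders sum to 3 (valence 4) → 1 H
  atom 7: C, bond orders sum to 3 (valence 4) → 1 H
  atom 8: C, bond orders sum to 3 (valence 4) → 1 H
  atom 9: C, bond orders sum to 3 (valence 4) → 1 H
  atom 10: C, bond orders sum to 4 (valence 4) → 0 H
  atom 11: C with explicit H count 3
Totals → C:9, H:10, O:2.
In Hill order: C9H10O2.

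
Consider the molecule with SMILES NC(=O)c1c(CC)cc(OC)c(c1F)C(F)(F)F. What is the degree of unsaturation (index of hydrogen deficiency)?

5

Molecular formula: C11H11F4NO2.
DoU = (2C + 2 + N − H − X) / 2, where X is the halogen count and O/S are ignored.
    = (2·11 + 2 + 1 − 11 − 4) / 2 = 10 / 2 = 5.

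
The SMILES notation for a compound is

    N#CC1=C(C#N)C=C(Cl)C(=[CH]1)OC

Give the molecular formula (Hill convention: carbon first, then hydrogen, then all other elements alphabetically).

Walk through each heavy atom and fill implicit hydrogens from standard valence (C 4, N 3, O 2, S 2, halogen 1):
  atom 1: N, bond orders sum to 3 (valence 3) → 0 H
  atom 2: C, bond orders sum to 4 (valence 4) → 0 H
  atom 3: C, bond orders sum to 4 (valence 4) → 0 H
  atom 4: C, bond orders sum to 4 (valence 4) → 0 H
  atom 5: C, bond orders sum to 4 (valence 4) → 0 H
  atom 6: N, bond orders sum to 3 (valence 3) → 0 H
  atom 7: C, bond orders sum to 3 (valence 4) → 1 H
  atom 8: C, bond orders sum to 4 (valence 4) → 0 H
  atom 9: Cl (halogen, monovalent) → 0 H
  atom 10: C, bond orders sum to 4 (valence 4) → 0 H
  atom 11: C with explicit H count 1
  atom 12: O, bond orders sum to 2 (valence 2) → 0 H
  atom 13: C, bond orders sum to 1 (valence 4) → 3 H
Totals → C:9, H:5, Cl:1, N:2, O:1.
In Hill order: C9H5ClN2O.

C9H5ClN2O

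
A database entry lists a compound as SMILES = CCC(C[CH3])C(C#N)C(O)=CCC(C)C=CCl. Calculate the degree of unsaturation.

Molecular formula: C14H22ClNO.
DoU = (2C + 2 + N − H − X) / 2, where X is the halogen count and O/S are ignored.
    = (2·14 + 2 + 1 − 22 − 1) / 2 = 8 / 2 = 4.

4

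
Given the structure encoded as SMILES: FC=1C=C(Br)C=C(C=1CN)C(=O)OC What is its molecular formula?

C9H9BrFNO2

Walk through each heavy atom and fill implicit hydrogens from standard valence (C 4, N 3, O 2, S 2, halogen 1):
  atom 1: F (halogen, monovalent) → 0 H
  atom 2: C, bond orders sum to 4 (valence 4) → 0 H
  atom 3: C, bond orders sum to 3 (valence 4) → 1 H
  atom 4: C, bond orders sum to 4 (valence 4) → 0 H
  atom 5: Br (halogen, monovalent) → 0 H
  atom 6: C, bond orders sum to 3 (valence 4) → 1 H
  atom 7: C, bond orders sum to 4 (valence 4) → 0 H
  atom 8: C, bond orders sum to 4 (valence 4) → 0 H
  atom 9: C, bond orders sum to 2 (valence 4) → 2 H
  atom 10: N, bond orders sum to 1 (valence 3) → 2 H
  atom 11: C, bond orders sum to 4 (valence 4) → 0 H
  atom 12: O, bond orders sum to 2 (valence 2) → 0 H
  atom 13: O, bond orders sum to 2 (valence 2) → 0 H
  atom 14: C, bond orders sum to 1 (valence 4) → 3 H
Totals → C:9, H:9, Br:1, F:1, N:1, O:2.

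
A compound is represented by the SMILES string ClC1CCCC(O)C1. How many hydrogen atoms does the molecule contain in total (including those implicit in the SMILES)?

11

Walk through each heavy atom and fill implicit hydrogens from standard valence (C 4, N 3, O 2, S 2, halogen 1):
  atom 1: Cl (halogen, monovalent) → 0 H
  atom 2: C, bond orders sum to 3 (valence 4) → 1 H
  atom 3: C, bond orders sum to 2 (valence 4) → 2 H
  atom 4: C, bond orders sum to 2 (valence 4) → 2 H
  atom 5: C, bond orders sum to 2 (valence 4) → 2 H
  atom 6: C, bond orders sum to 3 (valence 4) → 1 H
  atom 7: O, bond orders sum to 1 (valence 2) → 1 H
  atom 8: C, bond orders sum to 2 (valence 4) → 2 H
Total hydrogens: 11.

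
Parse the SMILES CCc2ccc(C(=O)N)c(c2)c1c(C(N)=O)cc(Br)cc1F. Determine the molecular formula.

C16H14BrFN2O2

Walk through each heavy atom and fill implicit hydrogens from standard valence (C 4, N 3, O 2, S 2, halogen 1); for lowercase aromatic atoms, an aromatic c carries 1 H when it has two neighbours and 0 H with three, and aromatic n carries 0 H:
  atom 1: C, bond orders sum to 1 (valence 4) → 3 H
  atom 2: C, bond orders sum to 2 (valence 4) → 2 H
  atom 3: aromatic c, 3 neighbours → 0 H
  atom 4: aromatic c, 2 neighbours → 1 H
  atom 5: aromatic c, 2 neighbours → 1 H
  atom 6: aromatic c, 3 neighbours → 0 H
  atom 7: C, bond orders sum to 4 (valence 4) → 0 H
  atom 8: O, bond orders sum to 2 (valence 2) → 0 H
  atom 9: N, bond orders sum to 1 (valence 3) → 2 H
  atom 10: aromatic c, 3 neighbours → 0 H
  atom 11: aromatic c, 2 neighbours → 1 H
  atom 12: aromatic c, 3 neighbours → 0 H
  atom 13: aromatic c, 3 neighbours → 0 H
  atom 14: C, bond orders sum to 4 (valence 4) → 0 H
  atom 15: N, bond orders sum to 1 (valence 3) → 2 H
  atom 16: O, bond orders sum to 2 (valence 2) → 0 H
  atom 17: aromatic c, 2 neighbours → 1 H
  atom 18: aromatic c, 3 neighbours → 0 H
  atom 19: Br (halogen, monovalent) → 0 H
  atom 20: aromatic c, 2 neighbours → 1 H
  atom 21: aromatic c, 3 neighbours → 0 H
  atom 22: F (halogen, monovalent) → 0 H
Totals → C:16, H:14, Br:1, F:1, N:2, O:2.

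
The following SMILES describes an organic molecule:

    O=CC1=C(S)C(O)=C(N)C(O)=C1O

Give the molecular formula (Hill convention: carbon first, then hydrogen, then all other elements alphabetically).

Walk through each heavy atom and fill implicit hydrogens from standard valence (C 4, N 3, O 2, S 2, halogen 1):
  atom 1: O, bond orders sum to 2 (valence 2) → 0 H
  atom 2: C, bond orders sum to 3 (valence 4) → 1 H
  atom 3: C, bond orders sum to 4 (valence 4) → 0 H
  atom 4: C, bond orders sum to 4 (valence 4) → 0 H
  atom 5: S, bond orders sum to 1 (valence 2) → 1 H
  atom 6: C, bond orders sum to 4 (valence 4) → 0 H
  atom 7: O, bond orders sum to 1 (valence 2) → 1 H
  atom 8: C, bond orders sum to 4 (valence 4) → 0 H
  atom 9: N, bond orders sum to 1 (valence 3) → 2 H
  atom 10: C, bond orders sum to 4 (valence 4) → 0 H
  atom 11: O, bond orders sum to 1 (valence 2) → 1 H
  atom 12: C, bond orders sum to 4 (valence 4) → 0 H
  atom 13: O, bond orders sum to 1 (valence 2) → 1 H
Totals → C:7, H:7, N:1, O:4, S:1.

C7H7NO4S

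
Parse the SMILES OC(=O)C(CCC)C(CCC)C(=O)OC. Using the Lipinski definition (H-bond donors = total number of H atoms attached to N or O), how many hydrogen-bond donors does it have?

Donors: find every N or O and count the H atoms it carries.
  atom 1 (O): bond orders sum to 1 → 1 H
  atom 3 (O): bond orders sum to 2 → 0 H
  atom 13 (O): bond orders sum to 2 → 0 H
  atom 14 (O): bond orders sum to 2 → 0 H
Lipinski HBD = 1.

1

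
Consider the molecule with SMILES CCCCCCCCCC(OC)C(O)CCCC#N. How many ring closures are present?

In SMILES, each pair of matching ring-closure digits denotes one ring-closing bond; the number of such bonds equals the number of independent rings.
Ring-closure bonds here: 0.

0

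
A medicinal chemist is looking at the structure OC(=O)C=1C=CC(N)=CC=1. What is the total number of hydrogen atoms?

7

Walk through each heavy atom and fill implicit hydrogens from standard valence (C 4, N 3, O 2, S 2, halogen 1):
  atom 1: O, bond orders sum to 1 (valence 2) → 1 H
  atom 2: C, bond orders sum to 4 (valence 4) → 0 H
  atom 3: O, bond orders sum to 2 (valence 2) → 0 H
  atom 4: C, bond orders sum to 4 (valence 4) → 0 H
  atom 5: C, bond orders sum to 3 (valence 4) → 1 H
  atom 6: C, bond orders sum to 3 (valence 4) → 1 H
  atom 7: C, bond orders sum to 4 (valence 4) → 0 H
  atom 8: N, bond orders sum to 1 (valence 3) → 2 H
  atom 9: C, bond orders sum to 3 (valence 4) → 1 H
  atom 10: C, bond orders sum to 3 (valence 4) → 1 H
Total hydrogens: 7.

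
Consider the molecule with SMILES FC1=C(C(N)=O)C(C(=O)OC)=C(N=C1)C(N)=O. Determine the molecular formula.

Walk through each heavy atom and fill implicit hydrogens from standard valence (C 4, N 3, O 2, S 2, halogen 1):
  atom 1: F (halogen, monovalent) → 0 H
  atom 2: C, bond orders sum to 4 (valence 4) → 0 H
  atom 3: C, bond orders sum to 4 (valence 4) → 0 H
  atom 4: C, bond orders sum to 4 (valence 4) → 0 H
  atom 5: N, bond orders sum to 1 (valence 3) → 2 H
  atom 6: O, bond orders sum to 2 (valence 2) → 0 H
  atom 7: C, bond orders sum to 4 (valence 4) → 0 H
  atom 8: C, bond orders sum to 4 (valence 4) → 0 H
  atom 9: O, bond orders sum to 2 (valence 2) → 0 H
  atom 10: O, bond orders sum to 2 (valence 2) → 0 H
  atom 11: C, bond orders sum to 1 (valence 4) → 3 H
  atom 12: C, bond orders sum to 4 (valence 4) → 0 H
  atom 13: N, bond orders sum to 3 (valence 3) → 0 H
  atom 14: C, bond orders sum to 3 (valence 4) → 1 H
  atom 15: C, bond orders sum to 4 (valence 4) → 0 H
  atom 16: N, bond orders sum to 1 (valence 3) → 2 H
  atom 17: O, bond orders sum to 2 (valence 2) → 0 H
Totals → C:9, H:8, F:1, N:3, O:4.

C9H8FN3O4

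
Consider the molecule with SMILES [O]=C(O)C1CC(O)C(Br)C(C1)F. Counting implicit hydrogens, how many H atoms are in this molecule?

Walk through each heavy atom and fill implicit hydrogens from standard valence (C 4, N 3, O 2, S 2, halogen 1):
  atom 1: O with explicit H count 0
  atom 2: C, bond orders sum to 4 (valence 4) → 0 H
  atom 3: O, bond orders sum to 1 (valence 2) → 1 H
  atom 4: C, bond orders sum to 3 (valence 4) → 1 H
  atom 5: C, bond orders sum to 2 (valence 4) → 2 H
  atom 6: C, bond orders sum to 3 (valence 4) → 1 H
  atom 7: O, bond orders sum to 1 (valence 2) → 1 H
  atom 8: C, bond orders sum to 3 (valence 4) → 1 H
  atom 9: Br (halogen, monovalent) → 0 H
  atom 10: C, bond orders sum to 3 (valence 4) → 1 H
  atom 11: C, bond orders sum to 2 (valence 4) → 2 H
  atom 12: F (halogen, monovalent) → 0 H
Total hydrogens: 10.

10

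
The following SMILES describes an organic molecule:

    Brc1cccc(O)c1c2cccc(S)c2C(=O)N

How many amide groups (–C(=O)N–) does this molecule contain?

The amide motif appears at heavy-atom position 16 in the SMILES.
Other groups present: 1 hydroxyl, 1 thiol.
Amide count: 1.

1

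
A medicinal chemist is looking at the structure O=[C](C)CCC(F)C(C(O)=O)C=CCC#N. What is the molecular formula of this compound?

Walk through each heavy atom and fill implicit hydrogens from standard valence (C 4, N 3, O 2, S 2, halogen 1):
  atom 1: O, bond orders sum to 2 (valence 2) → 0 H
  atom 2: C with explicit H count 0
  atom 3: C, bond orders sum to 1 (valence 4) → 3 H
  atom 4: C, bond orders sum to 2 (valence 4) → 2 H
  atom 5: C, bond orders sum to 2 (valence 4) → 2 H
  atom 6: C, bond orders sum to 3 (valence 4) → 1 H
  atom 7: F (halogen, monovalent) → 0 H
  atom 8: C, bond orders sum to 3 (valence 4) → 1 H
  atom 9: C, bond orders sum to 4 (valence 4) → 0 H
  atom 10: O, bond orders sum to 1 (valence 2) → 1 H
  atom 11: O, bond orders sum to 2 (valence 2) → 0 H
  atom 12: C, bond orders sum to 3 (valence 4) → 1 H
  atom 13: C, bond orders sum to 3 (valence 4) → 1 H
  atom 14: C, bond orders sum to 2 (valence 4) → 2 H
  atom 15: C, bond orders sum to 4 (valence 4) → 0 H
  atom 16: N, bond orders sum to 3 (valence 3) → 0 H
Totals → C:11, H:14, F:1, N:1, O:3.

C11H14FNO3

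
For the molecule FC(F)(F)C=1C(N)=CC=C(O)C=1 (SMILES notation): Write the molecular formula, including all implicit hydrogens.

Walk through each heavy atom and fill implicit hydrogens from standard valence (C 4, N 3, O 2, S 2, halogen 1):
  atom 1: F (halogen, monovalent) → 0 H
  atom 2: C, bond orders sum to 4 (valence 4) → 0 H
  atom 3: F (halogen, monovalent) → 0 H
  atom 4: F (halogen, monovalent) → 0 H
  atom 5: C, bond orders sum to 4 (valence 4) → 0 H
  atom 6: C, bond orders sum to 4 (valence 4) → 0 H
  atom 7: N, bond orders sum to 1 (valence 3) → 2 H
  atom 8: C, bond orders sum to 3 (valence 4) → 1 H
  atom 9: C, bond orders sum to 3 (valence 4) → 1 H
  atom 10: C, bond orders sum to 4 (valence 4) → 0 H
  atom 11: O, bond orders sum to 1 (valence 2) → 1 H
  atom 12: C, bond orders sum to 3 (valence 4) → 1 H
Totals → C:7, H:6, F:3, N:1, O:1.

C7H6F3NO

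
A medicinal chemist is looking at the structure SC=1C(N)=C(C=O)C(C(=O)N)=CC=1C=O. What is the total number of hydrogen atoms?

Walk through each heavy atom and fill implicit hydrogens from standard valence (C 4, N 3, O 2, S 2, halogen 1):
  atom 1: S, bond orders sum to 1 (valence 2) → 1 H
  atom 2: C, bond orders sum to 4 (valence 4) → 0 H
  atom 3: C, bond orders sum to 4 (valence 4) → 0 H
  atom 4: N, bond orders sum to 1 (valence 3) → 2 H
  atom 5: C, bond orders sum to 4 (valence 4) → 0 H
  atom 6: C, bond orders sum to 3 (valence 4) → 1 H
  atom 7: O, bond orders sum to 2 (valence 2) → 0 H
  atom 8: C, bond orders sum to 4 (valence 4) → 0 H
  atom 9: C, bond orders sum to 4 (valence 4) → 0 H
  atom 10: O, bond orders sum to 2 (valence 2) → 0 H
  atom 11: N, bond orders sum to 1 (valence 3) → 2 H
  atom 12: C, bond orders sum to 3 (valence 4) → 1 H
  atom 13: C, bond orders sum to 4 (valence 4) → 0 H
  atom 14: C, bond orders sum to 3 (valence 4) → 1 H
  atom 15: O, bond orders sum to 2 (valence 2) → 0 H
Total hydrogens: 8.

8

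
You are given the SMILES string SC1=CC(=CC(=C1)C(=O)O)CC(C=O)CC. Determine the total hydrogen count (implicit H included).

14

Walk through each heavy atom and fill implicit hydrogens from standard valence (C 4, N 3, O 2, S 2, halogen 1):
  atom 1: S, bond orders sum to 1 (valence 2) → 1 H
  atom 2: C, bond orders sum to 4 (valence 4) → 0 H
  atom 3: C, bond orders sum to 3 (valence 4) → 1 H
  atom 4: C, bond orders sum to 4 (valence 4) → 0 H
  atom 5: C, bond orders sum to 3 (valence 4) → 1 H
  atom 6: C, bond orders sum to 4 (valence 4) → 0 H
  atom 7: C, bond orders sum to 3 (valence 4) → 1 H
  atom 8: C, bond orders sum to 4 (valence 4) → 0 H
  atom 9: O, bond orders sum to 2 (valence 2) → 0 H
  atom 10: O, bond orders sum to 1 (valence 2) → 1 H
  atom 11: C, bond orders sum to 2 (valence 4) → 2 H
  atom 12: C, bond orders sum to 3 (valence 4) → 1 H
  atom 13: C, bond orders sum to 3 (valence 4) → 1 H
  atom 14: O, bond orders sum to 2 (valence 2) → 0 H
  atom 15: C, bond orders sum to 2 (valence 4) → 2 H
  atom 16: C, bond orders sum to 1 (valence 4) → 3 H
Total hydrogens: 14.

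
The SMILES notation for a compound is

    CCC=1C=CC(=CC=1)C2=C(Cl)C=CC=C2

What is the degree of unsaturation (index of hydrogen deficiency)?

8

Degree of unsaturation = (number of rings) + (number of π bonds).
Ring closures in the SMILES: 2.
π bonds: 6 double bonds (each 1 DoU) → 6 DoU from unsaturation.
Total DoU = 2 + 6 = 8.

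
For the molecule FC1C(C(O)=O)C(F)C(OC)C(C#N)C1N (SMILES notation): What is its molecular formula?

C9H12F2N2O3

Walk through each heavy atom and fill implicit hydrogens from standard valence (C 4, N 3, O 2, S 2, halogen 1):
  atom 1: F (halogen, monovalent) → 0 H
  atom 2: C, bond orders sum to 3 (valence 4) → 1 H
  atom 3: C, bond orders sum to 3 (valence 4) → 1 H
  atom 4: C, bond orders sum to 4 (valence 4) → 0 H
  atom 5: O, bond orders sum to 1 (valence 2) → 1 H
  atom 6: O, bond orders sum to 2 (valence 2) → 0 H
  atom 7: C, bond orders sum to 3 (valence 4) → 1 H
  atom 8: F (halogen, monovalent) → 0 H
  atom 9: C, bond orders sum to 3 (valence 4) → 1 H
  atom 10: O, bond orders sum to 2 (valence 2) → 0 H
  atom 11: C, bond orders sum to 1 (valence 4) → 3 H
  atom 12: C, bond orders sum to 3 (valence 4) → 1 H
  atom 13: C, bond orders sum to 4 (valence 4) → 0 H
  atom 14: N, bond orders sum to 3 (valence 3) → 0 H
  atom 15: C, bond orders sum to 3 (valence 4) → 1 H
  atom 16: N, bond orders sum to 1 (valence 3) → 2 H
Totals → C:9, H:12, F:2, N:2, O:3.
In Hill order: C9H12F2N2O3.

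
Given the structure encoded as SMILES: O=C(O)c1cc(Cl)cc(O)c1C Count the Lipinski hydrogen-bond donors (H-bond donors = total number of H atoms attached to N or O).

Donors: find every N or O and count the H atoms it carries.
  atom 1 (O): bond orders sum to 2 → 0 H
  atom 3 (O): bond orders sum to 1 → 1 H
  atom 10 (O): bond orders sum to 1 → 1 H
Lipinski HBD = 2.

2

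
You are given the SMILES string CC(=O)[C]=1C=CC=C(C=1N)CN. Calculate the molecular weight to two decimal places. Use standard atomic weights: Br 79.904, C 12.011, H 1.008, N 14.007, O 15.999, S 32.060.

First, the molecular formula is C9H12N2O (counting implicit H from valence).
  C: 9 × 12.011 = 108.099
  H: 12 × 1.008 = 12.096
  N: 2 × 14.007 = 28.014
  O: 1 × 15.999 = 15.999
Sum: 9×12.011 + 12×1.008 + 2×14.007 + 1×15.999 = 164.208 → 164.21 g/mol.

164.21 g/mol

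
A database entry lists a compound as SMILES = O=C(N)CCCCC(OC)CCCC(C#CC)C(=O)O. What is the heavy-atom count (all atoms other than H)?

Every atom symbol written in the SMILES (organic subset) is one heavy atom; implicit H are not written.
Heavy atoms by element → C:15, N:1, O:4.
Total: 20.

20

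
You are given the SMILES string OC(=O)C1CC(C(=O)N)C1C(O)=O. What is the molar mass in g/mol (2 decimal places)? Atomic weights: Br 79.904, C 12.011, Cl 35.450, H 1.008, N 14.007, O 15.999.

187.15 g/mol

First, the molecular formula is C7H9NO5 (counting implicit H from valence).
  C: 7 × 12.011 = 84.077
  H: 9 × 1.008 = 9.072
  N: 1 × 14.007 = 14.007
  O: 5 × 15.999 = 79.995
Sum: 7×12.011 + 9×1.008 + 1×14.007 + 5×15.999 = 187.151 → 187.15 g/mol.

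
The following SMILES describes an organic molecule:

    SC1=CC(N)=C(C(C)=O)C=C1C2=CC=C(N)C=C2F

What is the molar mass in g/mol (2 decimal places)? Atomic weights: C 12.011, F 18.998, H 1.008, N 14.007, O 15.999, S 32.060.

276.33 g/mol

First, the molecular formula is C14H13FN2OS (counting implicit H from valence).
  C: 14 × 12.011 = 168.154
  F: 1 × 18.998 = 18.998
  H: 13 × 1.008 = 13.104
  N: 2 × 14.007 = 28.014
  O: 1 × 15.999 = 15.999
  S: 1 × 32.060 = 32.060
Sum: 14×12.011 + 1×18.998 + 13×1.008 + 2×14.007 + 1×15.999 + 1×32.060 = 276.329 → 276.33 g/mol.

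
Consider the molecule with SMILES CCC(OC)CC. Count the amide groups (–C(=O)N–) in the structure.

0

Scan the SMILES for the amide motif — none present.
Groups that are present: 1 ether.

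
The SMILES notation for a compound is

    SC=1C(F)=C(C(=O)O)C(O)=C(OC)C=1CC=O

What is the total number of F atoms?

Scan the SMILES for F atoms (remember two-letter symbols like Cl and Br are single atoms).
Fluorine count: 1.

1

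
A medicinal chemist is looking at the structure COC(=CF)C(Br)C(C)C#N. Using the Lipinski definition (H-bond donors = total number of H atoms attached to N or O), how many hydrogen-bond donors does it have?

0

Donors: find every N or O and count the H atoms it carries.
  atom 2 (O): bond orders sum to 2 → 0 H
  atom 11 (N): bond orders sum to 3 → 0 H
Lipinski HBD = 0.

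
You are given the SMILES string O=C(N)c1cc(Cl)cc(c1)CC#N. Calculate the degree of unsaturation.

7

Molecular formula: C9H7ClN2O.
DoU = (2C + 2 + N − H − X) / 2, where X is the halogen count and O/S are ignored.
    = (2·9 + 2 + 2 − 7 − 1) / 2 = 14 / 2 = 7.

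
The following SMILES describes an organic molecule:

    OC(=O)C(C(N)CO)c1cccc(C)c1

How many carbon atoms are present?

Count every carbon token in the SMILES (each C, including those in ring-closure positions and inside branches).
Carbon count: 11.

11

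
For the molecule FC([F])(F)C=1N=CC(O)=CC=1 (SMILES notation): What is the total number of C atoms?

Count every carbon token in the SMILES (each C, including those in ring-closure positions and inside branches).
Carbon count: 6.

6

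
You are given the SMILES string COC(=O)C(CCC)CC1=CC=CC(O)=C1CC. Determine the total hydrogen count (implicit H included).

22

Walk through each heavy atom and fill implicit hydrogens from standard valence (C 4, N 3, O 2, S 2, halogen 1):
  atom 1: C, bond orders sum to 1 (valence 4) → 3 H
  atom 2: O, bond orders sum to 2 (valence 2) → 0 H
  atom 3: C, bond orders sum to 4 (valence 4) → 0 H
  atom 4: O, bond orders sum to 2 (valence 2) → 0 H
  atom 5: C, bond orders sum to 3 (valence 4) → 1 H
  atom 6: C, bond orders sum to 2 (valence 4) → 2 H
  atom 7: C, bond orders sum to 2 (valence 4) → 2 H
  atom 8: C, bond orders sum to 1 (valence 4) → 3 H
  atom 9: C, bond orders sum to 2 (valence 4) → 2 H
  atom 10: C, bond orders sum to 4 (valence 4) → 0 H
  atom 11: C, bond orders sum to 3 (valence 4) → 1 H
  atom 12: C, bond orders sum to 3 (valence 4) → 1 H
  atom 13: C, bond orders sum to 3 (valence 4) → 1 H
  atom 14: C, bond orders sum to 4 (valence 4) → 0 H
  atom 15: O, bond orders sum to 1 (valence 2) → 1 H
  atom 16: C, bond orders sum to 4 (valence 4) → 0 H
  atom 17: C, bond orders sum to 2 (valence 4) → 2 H
  atom 18: C, bond orders sum to 1 (valence 4) → 3 H
Total hydrogens: 22.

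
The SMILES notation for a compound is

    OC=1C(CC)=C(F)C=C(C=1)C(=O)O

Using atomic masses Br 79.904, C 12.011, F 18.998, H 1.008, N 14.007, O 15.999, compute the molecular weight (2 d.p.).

First, the molecular formula is C9H9FO3 (counting implicit H from valence).
  C: 9 × 12.011 = 108.099
  F: 1 × 18.998 = 18.998
  H: 9 × 1.008 = 9.072
  O: 3 × 15.999 = 47.997
Sum: 9×12.011 + 1×18.998 + 9×1.008 + 3×15.999 = 184.166 → 184.17 g/mol.

184.17 g/mol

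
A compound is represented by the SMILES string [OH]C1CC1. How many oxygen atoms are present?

Scan the SMILES for O atoms (remember two-letter symbols like Cl and Br are single atoms).
Oxygen count: 1.

1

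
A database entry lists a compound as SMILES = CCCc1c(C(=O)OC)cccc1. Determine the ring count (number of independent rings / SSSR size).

In SMILES, each pair of matching ring-closure digits denotes one ring-closing bond; the number of such bonds equals the number of independent rings.
Ring-closure bonds here: 1.

1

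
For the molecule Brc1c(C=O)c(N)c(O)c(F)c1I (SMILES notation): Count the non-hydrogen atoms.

Every atom symbol written in the SMILES (organic subset) is one heavy atom; implicit H are not written.
Heavy atoms by element → Br:1, C:7, F:1, I:1, N:1, O:2.
Total: 13.

13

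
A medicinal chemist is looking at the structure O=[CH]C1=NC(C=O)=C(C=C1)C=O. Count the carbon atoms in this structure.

Count every carbon token in the SMILES (each C, including those in ring-closure positions and inside branches).
Carbon count: 8.

8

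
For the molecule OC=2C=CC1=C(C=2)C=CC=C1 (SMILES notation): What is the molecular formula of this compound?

Walk through each heavy atom and fill implicit hydrogens from standard valence (C 4, N 3, O 2, S 2, halogen 1):
  atom 1: O, bond orders sum to 1 (valence 2) → 1 H
  atom 2: C, bond orders sum to 4 (valence 4) → 0 H
  atom 3: C, bond orders sum to 3 (valence 4) → 1 H
  atom 4: C, bond orders sum to 3 (valence 4) → 1 H
  atom 5: C, bond orders sum to 4 (valence 4) → 0 H
  atom 6: C, bond orders sum to 4 (valence 4) → 0 H
  atom 7: C, bond orders sum to 3 (valence 4) → 1 H
  atom 8: C, bond orders sum to 3 (valence 4) → 1 H
  atom 9: C, bond orders sum to 3 (valence 4) → 1 H
  atom 10: C, bond orders sum to 3 (valence 4) → 1 H
  atom 11: C, bond orders sum to 3 (valence 4) → 1 H
Totals → C:10, H:8, O:1.
In Hill order: C10H8O.

C10H8O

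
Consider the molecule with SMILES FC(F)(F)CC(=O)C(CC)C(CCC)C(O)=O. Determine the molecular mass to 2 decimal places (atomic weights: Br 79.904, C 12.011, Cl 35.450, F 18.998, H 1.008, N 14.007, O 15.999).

First, the molecular formula is C11H17F3O3 (counting implicit H from valence).
  C: 11 × 12.011 = 132.121
  F: 3 × 18.998 = 56.994
  H: 17 × 1.008 = 17.136
  O: 3 × 15.999 = 47.997
Sum: 11×12.011 + 3×18.998 + 17×1.008 + 3×15.999 = 254.248 → 254.25 g/mol.

254.25 g/mol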